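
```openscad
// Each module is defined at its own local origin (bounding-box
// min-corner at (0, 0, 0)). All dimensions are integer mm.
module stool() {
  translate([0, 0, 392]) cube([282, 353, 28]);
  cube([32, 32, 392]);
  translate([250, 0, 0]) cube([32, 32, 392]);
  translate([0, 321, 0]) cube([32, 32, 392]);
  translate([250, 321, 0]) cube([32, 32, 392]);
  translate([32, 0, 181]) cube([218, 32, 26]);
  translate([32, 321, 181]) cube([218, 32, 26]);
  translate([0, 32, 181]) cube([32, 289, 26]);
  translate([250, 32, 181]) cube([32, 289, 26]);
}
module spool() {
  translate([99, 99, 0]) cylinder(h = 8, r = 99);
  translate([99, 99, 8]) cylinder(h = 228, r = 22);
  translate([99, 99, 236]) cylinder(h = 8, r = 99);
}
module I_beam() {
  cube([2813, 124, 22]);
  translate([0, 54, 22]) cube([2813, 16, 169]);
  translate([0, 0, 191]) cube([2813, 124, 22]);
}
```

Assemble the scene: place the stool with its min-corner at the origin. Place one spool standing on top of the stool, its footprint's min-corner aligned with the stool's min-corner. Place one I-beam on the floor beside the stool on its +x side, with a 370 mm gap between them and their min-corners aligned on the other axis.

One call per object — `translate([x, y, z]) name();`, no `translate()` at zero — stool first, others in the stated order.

stool();
translate([0, 0, 420]) spool();
translate([652, 0, 0]) I_beam();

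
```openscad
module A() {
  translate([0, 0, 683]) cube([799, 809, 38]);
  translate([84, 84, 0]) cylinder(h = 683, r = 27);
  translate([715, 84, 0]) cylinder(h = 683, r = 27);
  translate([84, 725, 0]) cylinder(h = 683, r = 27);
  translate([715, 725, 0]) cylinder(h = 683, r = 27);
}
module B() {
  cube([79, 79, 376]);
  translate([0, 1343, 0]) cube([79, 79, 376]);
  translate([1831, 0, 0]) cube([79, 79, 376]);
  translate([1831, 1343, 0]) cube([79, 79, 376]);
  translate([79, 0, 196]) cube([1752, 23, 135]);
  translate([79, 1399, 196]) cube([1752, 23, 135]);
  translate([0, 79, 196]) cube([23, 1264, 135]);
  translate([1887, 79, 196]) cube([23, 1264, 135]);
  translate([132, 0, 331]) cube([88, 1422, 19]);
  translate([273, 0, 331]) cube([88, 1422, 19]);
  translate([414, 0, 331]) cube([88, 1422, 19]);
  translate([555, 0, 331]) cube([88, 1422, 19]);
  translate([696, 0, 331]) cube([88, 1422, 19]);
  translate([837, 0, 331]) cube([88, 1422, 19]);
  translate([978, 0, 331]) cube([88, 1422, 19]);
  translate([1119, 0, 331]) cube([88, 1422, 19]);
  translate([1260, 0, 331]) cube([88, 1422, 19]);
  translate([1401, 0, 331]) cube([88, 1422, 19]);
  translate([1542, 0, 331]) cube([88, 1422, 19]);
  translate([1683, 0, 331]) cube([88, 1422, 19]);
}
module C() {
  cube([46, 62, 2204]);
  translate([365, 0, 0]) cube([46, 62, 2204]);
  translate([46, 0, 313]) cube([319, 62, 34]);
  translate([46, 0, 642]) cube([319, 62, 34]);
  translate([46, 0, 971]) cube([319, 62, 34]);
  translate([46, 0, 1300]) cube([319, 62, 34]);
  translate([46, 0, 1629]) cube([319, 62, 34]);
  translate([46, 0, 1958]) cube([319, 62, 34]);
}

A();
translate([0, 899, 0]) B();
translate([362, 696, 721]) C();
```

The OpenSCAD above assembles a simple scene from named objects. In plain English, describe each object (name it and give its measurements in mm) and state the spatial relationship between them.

A is a table with a 799×809 mm rectangular top, 38 mm thick, top surface at z = 721 mm, supported by four round legs of 54 mm diameter, each leg's bounding box inset 57 mm from the nearest pair of top edges, running from the floor.

B is a bed frame 1910 mm long (x) by 1422 mm wide (y). Four 79×79 mm corner posts, 376 mm tall, at the corners of the footprint. Four rails of 23 mm thickness and 135 mm height run between adjacent posts with their undersides at z = 196 mm, their outer faces flush with the outside of the frame (the two x-running rails run between the posts' inner faces; the two y-running rails run between the posts' inner faces). 12 slats, each 88 mm wide (x) and 19 mm thick, lie across the top of the two x-running rails, running the full 1422 mm width of the frame in y; the slats are evenly spaced along x between the inner faces of the end posts with equal gaps (rounded down to the nearest mm) at the −x end and between each pair — any rounding remainder accumulates at the +x end.

C is a wooden ladder with two side rails of 46×62 mm section and 2204 mm height, set 411 mm apart overall. Between them run 6 rectangular rungs (62 mm deep, 34 mm thick), front faces flush with the rails' −y face. The bottom of the first rung is 313 mm above the floor and each subsequent rung is 329 mm higher than the one below.

The bed frame is on the floor beside the table on its +y side. The ladder is on top of the table.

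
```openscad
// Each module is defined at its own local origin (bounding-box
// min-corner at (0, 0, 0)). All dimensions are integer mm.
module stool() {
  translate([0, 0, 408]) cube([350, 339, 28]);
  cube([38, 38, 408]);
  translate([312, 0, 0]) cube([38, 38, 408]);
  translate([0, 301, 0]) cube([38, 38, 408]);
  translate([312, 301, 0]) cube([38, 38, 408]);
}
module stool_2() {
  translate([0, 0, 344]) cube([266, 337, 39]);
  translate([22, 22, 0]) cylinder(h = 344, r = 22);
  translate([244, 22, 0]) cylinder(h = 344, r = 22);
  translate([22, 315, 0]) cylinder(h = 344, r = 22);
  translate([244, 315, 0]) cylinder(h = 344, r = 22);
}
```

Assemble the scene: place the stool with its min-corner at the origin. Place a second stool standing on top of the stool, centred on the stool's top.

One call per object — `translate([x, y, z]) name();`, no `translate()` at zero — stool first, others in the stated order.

stool();
translate([42, 1, 436]) stool_2();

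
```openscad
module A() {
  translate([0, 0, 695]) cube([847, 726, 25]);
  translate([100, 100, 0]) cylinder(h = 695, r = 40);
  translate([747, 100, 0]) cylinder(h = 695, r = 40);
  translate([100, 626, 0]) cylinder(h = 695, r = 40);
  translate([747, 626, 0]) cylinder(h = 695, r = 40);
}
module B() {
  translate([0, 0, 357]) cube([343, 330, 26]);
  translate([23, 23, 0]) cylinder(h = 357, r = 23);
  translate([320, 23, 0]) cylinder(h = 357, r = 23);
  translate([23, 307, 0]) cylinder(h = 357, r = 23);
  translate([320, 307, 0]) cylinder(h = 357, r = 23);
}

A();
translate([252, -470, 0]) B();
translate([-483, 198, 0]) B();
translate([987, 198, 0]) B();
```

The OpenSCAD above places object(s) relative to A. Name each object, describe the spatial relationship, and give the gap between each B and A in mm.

Each stool's nearest face is 140 mm from the table's bounding box.

A is a table. B is a stool. Three stools sit around the table at the −y, −x, +x sides. The gap between each stool and the table is 140 mm.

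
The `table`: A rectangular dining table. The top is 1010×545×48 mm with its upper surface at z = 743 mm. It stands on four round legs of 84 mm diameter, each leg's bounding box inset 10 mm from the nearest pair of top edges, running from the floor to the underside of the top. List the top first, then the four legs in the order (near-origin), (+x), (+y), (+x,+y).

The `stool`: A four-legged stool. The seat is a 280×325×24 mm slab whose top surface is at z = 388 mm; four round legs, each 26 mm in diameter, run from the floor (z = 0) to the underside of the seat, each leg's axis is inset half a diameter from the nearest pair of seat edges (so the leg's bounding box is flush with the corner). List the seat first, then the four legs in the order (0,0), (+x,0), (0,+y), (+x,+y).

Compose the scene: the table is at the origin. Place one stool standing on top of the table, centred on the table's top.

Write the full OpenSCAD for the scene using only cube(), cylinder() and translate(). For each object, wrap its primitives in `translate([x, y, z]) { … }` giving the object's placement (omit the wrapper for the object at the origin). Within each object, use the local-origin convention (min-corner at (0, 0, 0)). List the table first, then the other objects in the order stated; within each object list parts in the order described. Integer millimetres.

translate([0, 0, 695]) cube([1010, 545, 48]);
translate([52, 52, 0]) cylinder(h = 695, r = 42);
translate([958, 52, 0]) cylinder(h = 695, r = 42);
translate([52, 493, 0]) cylinder(h = 695, r = 42);
translate([958, 493, 0]) cylinder(h = 695, r = 42);
translate([365, 110, 743]) {
  translate([0, 0, 364]) cube([280, 325, 24]);
  translate([13, 13, 0]) cylinder(h = 364, r = 13);
  translate([267, 13, 0]) cylinder(h = 364, r = 13);
  translate([13, 312, 0]) cylinder(h = 364, r = 13);
  translate([267, 312, 0]) cylinder(h = 364, r = 13);
}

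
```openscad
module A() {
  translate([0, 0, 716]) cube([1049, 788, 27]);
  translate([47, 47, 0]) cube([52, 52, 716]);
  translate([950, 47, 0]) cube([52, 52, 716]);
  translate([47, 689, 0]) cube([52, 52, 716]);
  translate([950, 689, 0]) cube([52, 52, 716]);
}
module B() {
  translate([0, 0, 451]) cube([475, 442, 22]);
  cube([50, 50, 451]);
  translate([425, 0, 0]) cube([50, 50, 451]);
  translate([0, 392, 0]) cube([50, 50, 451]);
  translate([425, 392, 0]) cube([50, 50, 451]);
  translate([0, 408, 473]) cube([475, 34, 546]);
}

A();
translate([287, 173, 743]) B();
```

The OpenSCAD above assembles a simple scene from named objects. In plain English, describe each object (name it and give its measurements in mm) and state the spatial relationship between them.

A is a table: top 1049 mm (x) × 788 mm (y), 27 mm thick, upper face at z = 743 mm, on four 52×52 mm square legs, each inset 47 mm from the nearest pair of top edges, running from z = 0 to the bottom of the top.

B is a chair. The seat is a 475×442×22 mm slab with its top at z = 473 mm, on four 50×50 mm corner legs (flush with the seat edges, standing on z = 0). A flat backrest 34 mm thick, 546 mm tall, spans the full seat width and rises from the seat top along its +y edge, rear face flush with the rear of the seat.

The chair is on top of the table, centred.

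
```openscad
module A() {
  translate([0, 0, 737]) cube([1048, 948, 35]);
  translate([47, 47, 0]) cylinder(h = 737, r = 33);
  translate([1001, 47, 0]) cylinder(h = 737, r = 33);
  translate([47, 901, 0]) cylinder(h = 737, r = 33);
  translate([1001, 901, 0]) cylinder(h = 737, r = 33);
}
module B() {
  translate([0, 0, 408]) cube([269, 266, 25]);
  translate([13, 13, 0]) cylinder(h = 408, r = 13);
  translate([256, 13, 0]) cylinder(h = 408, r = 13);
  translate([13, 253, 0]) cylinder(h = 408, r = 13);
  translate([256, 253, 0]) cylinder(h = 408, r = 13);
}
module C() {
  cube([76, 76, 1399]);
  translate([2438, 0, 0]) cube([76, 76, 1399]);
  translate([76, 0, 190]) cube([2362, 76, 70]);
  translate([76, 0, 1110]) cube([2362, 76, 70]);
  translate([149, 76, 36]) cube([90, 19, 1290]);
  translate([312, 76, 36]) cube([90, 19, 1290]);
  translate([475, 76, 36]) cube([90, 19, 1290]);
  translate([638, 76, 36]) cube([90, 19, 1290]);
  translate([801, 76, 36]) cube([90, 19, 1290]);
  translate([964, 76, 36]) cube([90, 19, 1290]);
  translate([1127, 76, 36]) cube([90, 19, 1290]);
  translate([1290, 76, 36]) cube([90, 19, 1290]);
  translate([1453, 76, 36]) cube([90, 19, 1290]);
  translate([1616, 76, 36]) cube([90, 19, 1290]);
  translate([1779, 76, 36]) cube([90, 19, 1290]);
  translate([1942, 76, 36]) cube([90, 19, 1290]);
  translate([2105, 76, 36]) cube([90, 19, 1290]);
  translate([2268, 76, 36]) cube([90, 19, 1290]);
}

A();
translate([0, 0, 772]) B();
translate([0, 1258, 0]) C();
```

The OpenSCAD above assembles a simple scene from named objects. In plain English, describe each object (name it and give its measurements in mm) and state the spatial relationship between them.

A is a table: top 1048 mm (x) × 948 mm (y), 35 mm thick, upper face at z = 772 mm, on four round legs of 66 mm diameter, each leg's bounding box inset 14 mm from the nearest pair of top edges, running from z = 0 to the bottom of the top.

B is a four-legged stool. The seat is 269×266 mm, 25 mm thick, top at z = 433 mm. It stands on four round legs, each 26 mm in diameter, from z = 0 to the seat underside, each leg's axis is inset half a diameter from the nearest pair of seat edges (so the leg's bounding box is flush with the corner).

C is a fence section. Two 76×76 mm posts, 1399 mm tall, stand on the floor with a clear span of 2362 mm between their inner faces. Two horizontal rails of 76×70 mm section span the gap between the posts with their undersides at z = 190 mm and z = 1110 mm, flush with the posts' −y face. 14 pickets, each 90 mm wide, 19 mm thick and 1290 mm tall, are fixed to the +y face of the rails with their bottoms at z = 36 mm, evenly spaced across the span with equal gaps (rounded down to the nearest mm) at the −x end and between each pair — any rounding remainder accumulates at the +x end.

The stool is on top of the table. The fence section is on the floor beside the table on its +y side.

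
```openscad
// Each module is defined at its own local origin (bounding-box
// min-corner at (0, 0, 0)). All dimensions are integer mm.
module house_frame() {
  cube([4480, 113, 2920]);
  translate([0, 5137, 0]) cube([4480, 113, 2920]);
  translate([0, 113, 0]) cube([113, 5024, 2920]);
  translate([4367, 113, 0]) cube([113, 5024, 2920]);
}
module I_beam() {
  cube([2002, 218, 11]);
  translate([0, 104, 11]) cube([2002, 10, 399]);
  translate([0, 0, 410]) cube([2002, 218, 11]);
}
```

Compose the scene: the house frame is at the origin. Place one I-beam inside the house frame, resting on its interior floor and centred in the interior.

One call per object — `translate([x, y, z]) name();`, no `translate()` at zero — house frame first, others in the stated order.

house_frame();
translate([1239, 2516, 0]) I_beam();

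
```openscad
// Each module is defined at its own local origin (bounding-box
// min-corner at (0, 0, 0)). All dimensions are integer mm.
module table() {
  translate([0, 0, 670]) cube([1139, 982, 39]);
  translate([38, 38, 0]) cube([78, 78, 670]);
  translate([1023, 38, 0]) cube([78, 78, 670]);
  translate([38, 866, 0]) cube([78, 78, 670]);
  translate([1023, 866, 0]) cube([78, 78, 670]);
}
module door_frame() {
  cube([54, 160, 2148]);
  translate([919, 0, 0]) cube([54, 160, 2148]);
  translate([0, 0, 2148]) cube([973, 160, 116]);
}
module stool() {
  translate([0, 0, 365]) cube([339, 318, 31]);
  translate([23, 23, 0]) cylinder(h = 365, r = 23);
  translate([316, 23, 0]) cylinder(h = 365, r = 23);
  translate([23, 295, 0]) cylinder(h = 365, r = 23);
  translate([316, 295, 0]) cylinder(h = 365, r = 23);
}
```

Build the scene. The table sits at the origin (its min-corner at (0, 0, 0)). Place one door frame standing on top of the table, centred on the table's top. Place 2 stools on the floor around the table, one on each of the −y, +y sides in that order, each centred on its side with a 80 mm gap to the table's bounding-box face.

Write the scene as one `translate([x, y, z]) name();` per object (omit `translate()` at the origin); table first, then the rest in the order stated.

table();
translate([83, 411, 709]) door_frame();
translate([400, -398, 0]) stool();
translate([400, 1062, 0]) stool();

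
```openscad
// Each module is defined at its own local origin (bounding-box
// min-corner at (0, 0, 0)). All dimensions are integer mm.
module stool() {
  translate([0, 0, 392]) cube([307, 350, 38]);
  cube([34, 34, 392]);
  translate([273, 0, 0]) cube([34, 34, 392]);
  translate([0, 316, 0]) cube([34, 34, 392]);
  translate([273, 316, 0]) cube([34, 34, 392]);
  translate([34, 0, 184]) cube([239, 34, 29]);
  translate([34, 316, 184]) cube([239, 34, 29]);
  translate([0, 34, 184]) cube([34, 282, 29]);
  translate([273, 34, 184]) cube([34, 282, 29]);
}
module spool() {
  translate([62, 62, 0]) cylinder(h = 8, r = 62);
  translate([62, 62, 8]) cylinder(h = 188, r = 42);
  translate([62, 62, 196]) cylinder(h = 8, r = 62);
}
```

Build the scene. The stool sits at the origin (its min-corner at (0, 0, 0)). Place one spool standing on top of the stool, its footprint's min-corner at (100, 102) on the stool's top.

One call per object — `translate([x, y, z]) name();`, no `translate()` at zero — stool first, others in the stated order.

stool();
translate([100, 102, 430]) spool();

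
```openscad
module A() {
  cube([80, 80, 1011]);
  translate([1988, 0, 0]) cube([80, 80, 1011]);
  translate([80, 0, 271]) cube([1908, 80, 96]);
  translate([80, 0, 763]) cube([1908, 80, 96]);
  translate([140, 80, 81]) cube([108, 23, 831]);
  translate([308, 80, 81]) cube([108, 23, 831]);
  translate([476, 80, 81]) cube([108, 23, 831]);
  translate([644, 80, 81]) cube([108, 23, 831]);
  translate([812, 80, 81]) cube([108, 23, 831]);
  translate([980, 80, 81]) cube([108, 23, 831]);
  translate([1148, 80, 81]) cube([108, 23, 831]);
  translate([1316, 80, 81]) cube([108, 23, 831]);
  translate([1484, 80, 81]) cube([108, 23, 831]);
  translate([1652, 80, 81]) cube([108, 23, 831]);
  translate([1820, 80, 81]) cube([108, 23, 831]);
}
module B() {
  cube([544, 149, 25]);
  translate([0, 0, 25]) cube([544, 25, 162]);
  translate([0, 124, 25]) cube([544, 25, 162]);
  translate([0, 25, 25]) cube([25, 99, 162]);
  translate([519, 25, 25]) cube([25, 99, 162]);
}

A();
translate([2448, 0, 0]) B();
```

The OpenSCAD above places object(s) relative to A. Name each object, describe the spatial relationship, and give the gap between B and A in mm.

A is a fence section. B is an open box. The open box is on the floor beside the fence section on its +x side. The gap between the open box and the fence section is 380 mm.

The open box's nearest face is 380 mm from the fence section's +x face.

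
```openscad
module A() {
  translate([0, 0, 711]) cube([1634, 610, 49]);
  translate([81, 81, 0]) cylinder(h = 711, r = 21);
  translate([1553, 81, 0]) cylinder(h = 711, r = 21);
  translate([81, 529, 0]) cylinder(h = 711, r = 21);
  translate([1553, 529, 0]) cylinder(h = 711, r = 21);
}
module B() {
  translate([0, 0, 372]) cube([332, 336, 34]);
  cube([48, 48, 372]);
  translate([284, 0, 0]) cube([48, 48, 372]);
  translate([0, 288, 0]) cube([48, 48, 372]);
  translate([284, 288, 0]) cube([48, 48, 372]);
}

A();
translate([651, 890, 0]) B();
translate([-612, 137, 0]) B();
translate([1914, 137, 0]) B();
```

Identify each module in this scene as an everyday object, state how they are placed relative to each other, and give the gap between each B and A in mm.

Each stool's nearest face is 280 mm from the table's bounding box.

A is a table. B is a stool. Three stools sit around the table at the +y, −x, +x sides. The gap between each stool and the table is 280 mm.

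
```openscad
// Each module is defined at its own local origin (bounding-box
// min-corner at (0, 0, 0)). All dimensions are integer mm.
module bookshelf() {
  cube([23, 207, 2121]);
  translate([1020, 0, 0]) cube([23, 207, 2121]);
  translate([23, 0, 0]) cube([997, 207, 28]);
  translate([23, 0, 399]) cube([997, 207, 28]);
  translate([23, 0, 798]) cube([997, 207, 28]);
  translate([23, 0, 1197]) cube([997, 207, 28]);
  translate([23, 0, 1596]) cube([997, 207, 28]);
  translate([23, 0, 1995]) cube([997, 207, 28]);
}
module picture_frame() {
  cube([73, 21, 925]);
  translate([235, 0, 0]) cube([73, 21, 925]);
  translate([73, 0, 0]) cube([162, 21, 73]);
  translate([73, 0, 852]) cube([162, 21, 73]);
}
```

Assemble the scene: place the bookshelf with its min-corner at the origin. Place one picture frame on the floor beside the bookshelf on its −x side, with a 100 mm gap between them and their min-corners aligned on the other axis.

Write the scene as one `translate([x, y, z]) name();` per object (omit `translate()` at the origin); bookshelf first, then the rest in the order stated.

bookshelf();
translate([-408, 0, 0]) picture_frame();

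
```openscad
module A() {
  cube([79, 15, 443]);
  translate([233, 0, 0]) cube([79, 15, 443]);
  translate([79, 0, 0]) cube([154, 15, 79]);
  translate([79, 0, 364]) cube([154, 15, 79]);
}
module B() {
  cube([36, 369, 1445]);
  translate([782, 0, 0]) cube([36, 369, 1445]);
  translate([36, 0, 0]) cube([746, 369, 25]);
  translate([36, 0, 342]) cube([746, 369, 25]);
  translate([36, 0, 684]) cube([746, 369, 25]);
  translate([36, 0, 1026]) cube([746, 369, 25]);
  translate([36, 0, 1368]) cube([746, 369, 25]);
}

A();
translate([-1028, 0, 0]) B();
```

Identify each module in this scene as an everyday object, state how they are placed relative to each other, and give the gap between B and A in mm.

The bookshelf's nearest face is 210 mm from the picture frame's −x face.

A is a picture frame. B is a bookshelf. The bookshelf is on the floor beside the picture frame on its −x side. The gap between the bookshelf and the picture frame is 210 mm.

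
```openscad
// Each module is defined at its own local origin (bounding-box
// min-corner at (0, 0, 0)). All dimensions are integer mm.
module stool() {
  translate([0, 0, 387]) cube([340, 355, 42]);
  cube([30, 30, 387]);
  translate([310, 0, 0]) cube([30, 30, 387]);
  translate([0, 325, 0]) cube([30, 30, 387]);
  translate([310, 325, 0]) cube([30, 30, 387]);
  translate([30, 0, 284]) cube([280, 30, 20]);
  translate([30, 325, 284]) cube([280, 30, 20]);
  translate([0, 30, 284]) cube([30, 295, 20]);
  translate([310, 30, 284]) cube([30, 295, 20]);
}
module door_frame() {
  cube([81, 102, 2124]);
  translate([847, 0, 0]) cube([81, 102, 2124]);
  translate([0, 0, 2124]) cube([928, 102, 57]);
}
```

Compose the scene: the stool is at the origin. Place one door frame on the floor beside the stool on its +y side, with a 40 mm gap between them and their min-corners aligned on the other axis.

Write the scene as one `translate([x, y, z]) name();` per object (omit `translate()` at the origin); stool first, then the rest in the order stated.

stool();
translate([0, 395, 0]) door_frame();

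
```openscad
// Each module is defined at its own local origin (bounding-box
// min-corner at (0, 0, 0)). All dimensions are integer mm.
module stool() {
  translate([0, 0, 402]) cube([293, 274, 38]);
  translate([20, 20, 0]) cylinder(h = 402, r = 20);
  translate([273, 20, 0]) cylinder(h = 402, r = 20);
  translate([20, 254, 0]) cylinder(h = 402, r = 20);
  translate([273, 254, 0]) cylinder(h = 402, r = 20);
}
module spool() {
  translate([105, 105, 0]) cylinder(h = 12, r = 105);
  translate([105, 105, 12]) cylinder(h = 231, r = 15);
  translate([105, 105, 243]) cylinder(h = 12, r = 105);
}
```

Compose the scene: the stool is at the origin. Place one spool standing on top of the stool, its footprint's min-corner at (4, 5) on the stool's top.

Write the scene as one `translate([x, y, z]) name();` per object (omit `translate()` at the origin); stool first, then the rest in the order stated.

stool();
translate([4, 5, 440]) spool();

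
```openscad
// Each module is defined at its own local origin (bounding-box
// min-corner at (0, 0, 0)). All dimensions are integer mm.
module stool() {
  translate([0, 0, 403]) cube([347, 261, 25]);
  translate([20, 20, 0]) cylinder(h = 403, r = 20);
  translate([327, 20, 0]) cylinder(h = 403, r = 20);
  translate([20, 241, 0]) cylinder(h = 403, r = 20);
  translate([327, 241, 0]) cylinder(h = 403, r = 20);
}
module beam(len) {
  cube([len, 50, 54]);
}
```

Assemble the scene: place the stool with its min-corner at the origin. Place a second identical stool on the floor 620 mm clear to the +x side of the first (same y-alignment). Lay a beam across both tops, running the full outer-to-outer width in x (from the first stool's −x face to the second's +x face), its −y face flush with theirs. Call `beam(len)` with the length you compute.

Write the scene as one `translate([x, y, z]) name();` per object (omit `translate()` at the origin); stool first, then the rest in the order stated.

stool();
translate([967, 0, 0]) stool();
translate([0, 0, 428]) beam(1314);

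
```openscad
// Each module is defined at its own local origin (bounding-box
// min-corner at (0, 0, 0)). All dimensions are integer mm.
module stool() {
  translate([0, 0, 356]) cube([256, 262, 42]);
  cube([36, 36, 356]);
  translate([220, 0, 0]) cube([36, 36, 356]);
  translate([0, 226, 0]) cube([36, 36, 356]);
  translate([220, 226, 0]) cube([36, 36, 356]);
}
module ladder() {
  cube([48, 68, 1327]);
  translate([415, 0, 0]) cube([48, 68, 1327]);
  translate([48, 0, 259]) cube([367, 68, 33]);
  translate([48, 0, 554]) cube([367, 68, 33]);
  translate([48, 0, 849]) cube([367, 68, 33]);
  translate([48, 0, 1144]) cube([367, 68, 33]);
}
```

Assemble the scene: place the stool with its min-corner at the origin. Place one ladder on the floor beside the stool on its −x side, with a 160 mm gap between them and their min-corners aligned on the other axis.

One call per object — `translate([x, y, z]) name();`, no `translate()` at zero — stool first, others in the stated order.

stool();
translate([-623, 0, 0]) ladder();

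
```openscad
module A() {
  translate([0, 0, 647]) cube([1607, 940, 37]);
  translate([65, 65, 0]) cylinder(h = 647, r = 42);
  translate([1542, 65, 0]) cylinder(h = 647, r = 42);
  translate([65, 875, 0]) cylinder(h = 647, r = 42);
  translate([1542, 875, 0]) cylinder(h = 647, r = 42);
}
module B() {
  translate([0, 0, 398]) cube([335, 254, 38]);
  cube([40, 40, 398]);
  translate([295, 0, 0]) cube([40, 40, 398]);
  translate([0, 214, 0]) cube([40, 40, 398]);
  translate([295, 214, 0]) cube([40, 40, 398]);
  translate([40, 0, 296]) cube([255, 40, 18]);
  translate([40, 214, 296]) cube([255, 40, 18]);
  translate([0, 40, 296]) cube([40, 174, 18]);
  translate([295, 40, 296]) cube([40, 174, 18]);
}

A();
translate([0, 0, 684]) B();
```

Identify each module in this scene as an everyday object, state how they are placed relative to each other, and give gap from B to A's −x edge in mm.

A is a table. B is a stool. The stool is on top of the table. The gap from the stool to the table's −x edge is 0 mm.

The stool's min-x is at 0; the table's min-x is 0; gap = 0 mm.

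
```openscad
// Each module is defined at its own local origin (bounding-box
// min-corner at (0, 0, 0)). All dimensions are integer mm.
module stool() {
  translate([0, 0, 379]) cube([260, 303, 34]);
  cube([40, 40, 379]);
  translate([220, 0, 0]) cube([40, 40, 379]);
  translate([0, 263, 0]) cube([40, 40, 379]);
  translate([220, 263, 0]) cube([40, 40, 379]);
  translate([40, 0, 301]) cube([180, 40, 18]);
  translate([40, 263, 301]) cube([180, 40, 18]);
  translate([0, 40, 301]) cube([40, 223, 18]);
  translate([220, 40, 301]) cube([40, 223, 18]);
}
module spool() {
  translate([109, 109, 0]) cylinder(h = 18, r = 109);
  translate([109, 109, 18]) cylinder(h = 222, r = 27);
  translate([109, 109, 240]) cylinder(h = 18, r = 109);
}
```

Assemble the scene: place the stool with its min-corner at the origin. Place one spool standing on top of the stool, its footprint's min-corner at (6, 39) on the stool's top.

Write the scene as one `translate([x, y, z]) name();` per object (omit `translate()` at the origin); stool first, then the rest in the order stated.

stool();
translate([6, 39, 413]) spool();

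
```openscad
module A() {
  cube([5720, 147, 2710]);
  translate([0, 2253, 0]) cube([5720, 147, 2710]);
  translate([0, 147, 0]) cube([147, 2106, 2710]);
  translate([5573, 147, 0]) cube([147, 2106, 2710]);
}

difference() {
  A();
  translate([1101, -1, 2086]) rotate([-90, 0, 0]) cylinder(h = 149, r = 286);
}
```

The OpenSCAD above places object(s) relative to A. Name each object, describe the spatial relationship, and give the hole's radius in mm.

The subtracted cylinder has r = 286 mm.

A is a house frame. The house frame has a circular hole through its front wall. The hole's radius is 286 mm.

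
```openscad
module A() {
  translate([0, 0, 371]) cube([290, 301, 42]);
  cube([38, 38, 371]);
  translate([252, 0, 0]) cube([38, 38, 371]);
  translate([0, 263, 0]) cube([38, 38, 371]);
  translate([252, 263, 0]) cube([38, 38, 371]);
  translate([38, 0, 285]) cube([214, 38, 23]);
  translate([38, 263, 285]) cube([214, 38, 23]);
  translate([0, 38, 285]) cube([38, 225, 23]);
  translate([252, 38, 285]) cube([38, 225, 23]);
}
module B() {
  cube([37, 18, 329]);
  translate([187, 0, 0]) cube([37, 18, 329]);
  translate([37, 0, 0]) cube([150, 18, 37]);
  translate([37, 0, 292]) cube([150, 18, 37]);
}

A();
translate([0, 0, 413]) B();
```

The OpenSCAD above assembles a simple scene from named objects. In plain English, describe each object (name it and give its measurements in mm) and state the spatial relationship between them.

A is a four-legged stool. The seat is a 290×301×42 mm slab whose top surface is at z = 413 mm; four square legs, each 38×38 mm in cross-section, run from the floor (z = 0) to the underside of the seat, each flush with a corner of the seat. Four stretchers, 38 mm wide and 23 mm tall, connect adjacent legs with their undersides at z = 285 mm, each running between the inner faces of the legs it joins and aligned with the legs' outer faces on the other axis.

B is a rectangular picture frame lying in the x–z plane (depth along y). The opening is 150 mm wide (x) by 255 mm tall (z), surrounded by a border 37 mm wide on all four sides. The frame is 18 mm deep and is made of two full-height vertical stiles with two horizontal rails fitted between them.

The picture frame is on top of the stool.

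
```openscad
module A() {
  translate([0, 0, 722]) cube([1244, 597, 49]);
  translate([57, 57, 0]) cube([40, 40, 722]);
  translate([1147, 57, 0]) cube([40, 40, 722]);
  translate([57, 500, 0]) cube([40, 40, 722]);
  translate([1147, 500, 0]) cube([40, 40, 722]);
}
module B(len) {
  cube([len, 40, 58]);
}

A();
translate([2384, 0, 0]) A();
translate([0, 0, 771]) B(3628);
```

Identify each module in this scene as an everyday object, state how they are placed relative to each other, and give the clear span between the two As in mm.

Second table starts at x = 2384; first ends at x = 1244; clear span = 2384 − 1244 = 1140 mm.

A is a table. B is a beam. A beam spans the tops of two tables. The clear span between the two tables is 1140 mm.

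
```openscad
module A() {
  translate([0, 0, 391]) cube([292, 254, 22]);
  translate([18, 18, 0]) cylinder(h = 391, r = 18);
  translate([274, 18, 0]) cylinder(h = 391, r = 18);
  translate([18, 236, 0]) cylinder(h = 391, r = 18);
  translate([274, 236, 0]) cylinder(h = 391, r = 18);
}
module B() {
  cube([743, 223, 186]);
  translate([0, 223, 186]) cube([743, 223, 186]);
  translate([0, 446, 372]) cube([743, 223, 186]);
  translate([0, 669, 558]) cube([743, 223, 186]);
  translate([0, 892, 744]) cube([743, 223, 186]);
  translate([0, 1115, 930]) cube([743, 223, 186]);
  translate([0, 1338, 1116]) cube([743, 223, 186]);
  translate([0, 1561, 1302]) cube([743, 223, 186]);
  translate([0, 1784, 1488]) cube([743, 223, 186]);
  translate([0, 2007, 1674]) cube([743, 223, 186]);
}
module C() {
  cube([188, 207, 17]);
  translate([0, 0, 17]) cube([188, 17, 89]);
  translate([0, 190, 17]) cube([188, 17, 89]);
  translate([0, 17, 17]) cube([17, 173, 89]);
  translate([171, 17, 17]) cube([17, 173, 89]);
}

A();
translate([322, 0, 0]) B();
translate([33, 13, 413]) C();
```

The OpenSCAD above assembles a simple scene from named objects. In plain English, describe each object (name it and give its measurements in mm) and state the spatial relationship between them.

A is a simple wooden stool: a rectangular seat 292 mm (x) by 254 mm (y), 22 mm thick, top face at z = 413 mm, on four round legs, each 36 mm in diameter. The legs rest on z = 0, each leg's axis is inset half a diameter from the nearest pair of seat edges (so the leg's bounding box is flush with the corner).

B is a run of 10 identical solid stair steps. Each tread is 743×223 mm and each step block is 186 mm high. Step 1 rests on the floor; step k is offset from step 1 by (k−1)×223 mm in y and (k−1)×186 mm in z.

C is an open-topped rectangular box: outside dimensions 188×207×106 mm, with a uniform wall and base thickness of 17 mm. The base is a full 188×207 slab on the floor; four walls sit on top of the base. The front and back walls (the −y and +y sides) span the full width; the two side walls fit between them.

The staircase is on the floor beside the stool on its +x side. The open box is on top of the stool.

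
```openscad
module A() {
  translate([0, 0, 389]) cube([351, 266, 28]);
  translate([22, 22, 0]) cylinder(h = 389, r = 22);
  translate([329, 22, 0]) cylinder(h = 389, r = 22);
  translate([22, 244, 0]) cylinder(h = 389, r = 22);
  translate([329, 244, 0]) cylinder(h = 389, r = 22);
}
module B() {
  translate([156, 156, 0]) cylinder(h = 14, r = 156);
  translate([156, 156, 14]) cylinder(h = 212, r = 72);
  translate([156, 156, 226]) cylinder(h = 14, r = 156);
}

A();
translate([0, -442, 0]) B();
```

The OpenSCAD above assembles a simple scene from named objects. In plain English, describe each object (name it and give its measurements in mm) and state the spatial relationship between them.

A is a simple wooden stool: a rectangular seat 351 mm (x) by 266 mm (y), 28 mm thick, top face at z = 417 mm, on four round legs, each 44 mm in diameter. The legs rest on z = 0, each leg's axis is inset half a diameter from the nearest pair of seat edges (so the leg's bounding box is flush with the corner).

B is a spool: two coaxial disc flanges of radius 156 mm and thickness 14 mm, joined by a core cylinder of radius 72 mm and height 212 mm. The lower flange rests on z = 0 and the three cylinders share a vertical axis.

The spool is on the floor beside the stool on its −y side.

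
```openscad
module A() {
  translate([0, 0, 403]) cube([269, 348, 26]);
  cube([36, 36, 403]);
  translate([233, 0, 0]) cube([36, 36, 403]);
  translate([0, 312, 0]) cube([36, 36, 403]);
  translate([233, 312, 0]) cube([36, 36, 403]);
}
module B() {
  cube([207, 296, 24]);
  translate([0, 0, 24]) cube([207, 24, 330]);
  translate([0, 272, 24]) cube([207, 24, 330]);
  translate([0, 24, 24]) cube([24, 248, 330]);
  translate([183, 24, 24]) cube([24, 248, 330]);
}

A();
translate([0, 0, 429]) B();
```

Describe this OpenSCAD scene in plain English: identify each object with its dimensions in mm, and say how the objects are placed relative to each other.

A is a four-legged stool. The seat is 269×348 mm, 26 mm thick, top at z = 429 mm. It stands on four square legs, each 36×36 mm in cross-section, from z = 0 to the seat underside, each flush with a corner of the seat.

B is an open-topped rectangular box: outside dimensions 207×296×354 mm, with a uniform wall and base thickness of 24 mm. The base is a full 207×296 slab on the floor; four walls sit on top of the base. The front and back walls (the −y and +y sides) span the full width; the two side walls fit between them.

The open box is on top of the stool.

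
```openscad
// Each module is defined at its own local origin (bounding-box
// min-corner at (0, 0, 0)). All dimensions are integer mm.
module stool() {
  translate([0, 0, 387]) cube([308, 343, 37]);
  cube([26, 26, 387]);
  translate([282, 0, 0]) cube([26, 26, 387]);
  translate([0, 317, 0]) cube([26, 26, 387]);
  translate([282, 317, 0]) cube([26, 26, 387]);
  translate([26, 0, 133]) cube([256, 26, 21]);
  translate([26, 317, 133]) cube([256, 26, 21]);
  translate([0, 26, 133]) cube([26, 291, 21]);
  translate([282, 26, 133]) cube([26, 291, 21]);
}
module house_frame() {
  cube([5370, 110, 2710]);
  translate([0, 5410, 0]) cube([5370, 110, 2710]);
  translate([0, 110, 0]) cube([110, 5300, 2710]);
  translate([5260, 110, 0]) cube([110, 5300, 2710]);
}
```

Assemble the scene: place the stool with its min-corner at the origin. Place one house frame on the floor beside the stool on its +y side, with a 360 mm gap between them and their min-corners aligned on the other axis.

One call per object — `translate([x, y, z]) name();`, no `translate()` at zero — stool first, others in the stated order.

stool();
translate([0, 703, 0]) house_frame();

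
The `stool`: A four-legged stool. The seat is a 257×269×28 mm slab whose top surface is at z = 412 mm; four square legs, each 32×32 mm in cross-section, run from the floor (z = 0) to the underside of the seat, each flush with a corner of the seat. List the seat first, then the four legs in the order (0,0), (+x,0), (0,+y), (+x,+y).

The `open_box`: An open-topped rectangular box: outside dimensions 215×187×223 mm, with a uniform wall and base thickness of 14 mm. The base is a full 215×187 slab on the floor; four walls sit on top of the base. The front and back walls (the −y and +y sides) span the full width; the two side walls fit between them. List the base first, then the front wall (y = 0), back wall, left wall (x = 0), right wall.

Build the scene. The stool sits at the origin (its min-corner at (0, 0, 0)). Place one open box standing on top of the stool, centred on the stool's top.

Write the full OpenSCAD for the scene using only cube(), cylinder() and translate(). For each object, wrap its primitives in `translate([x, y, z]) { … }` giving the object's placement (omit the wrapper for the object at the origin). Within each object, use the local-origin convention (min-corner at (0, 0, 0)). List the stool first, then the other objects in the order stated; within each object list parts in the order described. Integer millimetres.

translate([0, 0, 384]) cube([257, 269, 28]);
cube([32, 32, 384]);
translate([225, 0, 0]) cube([32, 32, 384]);
translate([0, 237, 0]) cube([32, 32, 384]);
translate([225, 237, 0]) cube([32, 32, 384]);
translate([21, 41, 412]) {
  cube([215, 187, 14]);
  translate([0, 0, 14]) cube([215, 14, 209]);
  translate([0, 173, 14]) cube([215, 14, 209]);
  translate([0, 14, 14]) cube([14, 159, 209]);
  translate([201, 14, 14]) cube([14, 159, 209]);
}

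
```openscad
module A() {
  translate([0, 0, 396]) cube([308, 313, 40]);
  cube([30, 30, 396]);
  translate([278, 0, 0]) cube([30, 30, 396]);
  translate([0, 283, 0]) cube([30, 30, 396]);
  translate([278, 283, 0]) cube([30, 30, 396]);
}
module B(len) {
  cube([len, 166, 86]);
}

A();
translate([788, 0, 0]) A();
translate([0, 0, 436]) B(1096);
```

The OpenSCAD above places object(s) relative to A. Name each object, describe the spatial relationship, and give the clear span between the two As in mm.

Second stool starts at x = 788; first ends at x = 308; clear span = 788 − 308 = 480 mm.

A is a stool. B is a beam. A beam spans the tops of two stools. The clear span between the two stools is 480 mm.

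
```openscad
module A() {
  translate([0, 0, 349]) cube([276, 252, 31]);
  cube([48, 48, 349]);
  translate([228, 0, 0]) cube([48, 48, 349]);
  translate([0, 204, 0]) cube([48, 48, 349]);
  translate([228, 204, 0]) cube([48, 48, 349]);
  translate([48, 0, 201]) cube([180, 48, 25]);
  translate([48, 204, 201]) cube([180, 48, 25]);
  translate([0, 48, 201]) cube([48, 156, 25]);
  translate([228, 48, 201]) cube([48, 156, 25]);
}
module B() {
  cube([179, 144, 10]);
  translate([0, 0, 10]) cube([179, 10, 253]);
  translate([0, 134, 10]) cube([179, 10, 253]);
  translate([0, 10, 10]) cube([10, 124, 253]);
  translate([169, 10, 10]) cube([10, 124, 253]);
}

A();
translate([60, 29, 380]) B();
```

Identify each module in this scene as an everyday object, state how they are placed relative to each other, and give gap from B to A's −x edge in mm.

The open box's min-x is at 60; the stool's min-x is 0; gap = 60 mm.

A is a stool. B is an open box. The open box is on top of the stool. The gap from the open box to the stool's −x edge is 60 mm.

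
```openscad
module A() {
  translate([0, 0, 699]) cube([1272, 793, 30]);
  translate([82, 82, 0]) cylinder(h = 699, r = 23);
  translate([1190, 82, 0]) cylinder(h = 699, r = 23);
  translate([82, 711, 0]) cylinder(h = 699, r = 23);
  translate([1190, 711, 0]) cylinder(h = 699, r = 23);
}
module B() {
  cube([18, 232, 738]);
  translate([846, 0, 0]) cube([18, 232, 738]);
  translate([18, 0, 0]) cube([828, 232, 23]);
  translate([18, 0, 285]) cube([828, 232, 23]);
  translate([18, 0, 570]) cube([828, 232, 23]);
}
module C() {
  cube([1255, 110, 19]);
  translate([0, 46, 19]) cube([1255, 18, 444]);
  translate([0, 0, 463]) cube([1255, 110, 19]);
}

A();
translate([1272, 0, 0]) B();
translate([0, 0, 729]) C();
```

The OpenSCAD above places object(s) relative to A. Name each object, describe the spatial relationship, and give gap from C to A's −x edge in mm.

A is a table. B is a bookshelf. C is an I-beam. The bookshelf is against the table's +x side, with their −y faces flush. The I-beam is on top of the table. The gap from the I-beam to the table's −x edge is 0 mm.

The I-beam's min-x is at 0; the table's min-x is 0; gap = 0 mm.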